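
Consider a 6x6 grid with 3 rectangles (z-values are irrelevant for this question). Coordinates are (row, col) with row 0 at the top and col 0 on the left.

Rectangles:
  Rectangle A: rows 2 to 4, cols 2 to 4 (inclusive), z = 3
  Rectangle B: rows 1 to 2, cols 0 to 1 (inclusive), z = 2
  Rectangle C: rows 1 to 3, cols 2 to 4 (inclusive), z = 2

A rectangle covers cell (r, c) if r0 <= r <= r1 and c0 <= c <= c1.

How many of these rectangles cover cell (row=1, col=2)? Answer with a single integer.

Check cell (1,2):
  A: rows 2-4 cols 2-4 -> outside (row miss)
  B: rows 1-2 cols 0-1 -> outside (col miss)
  C: rows 1-3 cols 2-4 -> covers
Count covering = 1

Answer: 1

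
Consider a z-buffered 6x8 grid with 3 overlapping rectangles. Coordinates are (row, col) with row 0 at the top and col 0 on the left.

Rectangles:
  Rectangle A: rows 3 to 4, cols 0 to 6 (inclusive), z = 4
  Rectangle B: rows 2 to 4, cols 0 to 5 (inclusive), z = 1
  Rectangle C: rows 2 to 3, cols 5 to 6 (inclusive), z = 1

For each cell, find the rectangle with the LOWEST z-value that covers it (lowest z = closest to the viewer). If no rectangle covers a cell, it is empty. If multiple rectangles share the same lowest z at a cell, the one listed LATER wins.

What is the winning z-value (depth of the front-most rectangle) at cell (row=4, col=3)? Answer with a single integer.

Answer: 1

Derivation:
Check cell (4,3):
  A: rows 3-4 cols 0-6 z=4 -> covers; best now A (z=4)
  B: rows 2-4 cols 0-5 z=1 -> covers; best now B (z=1)
  C: rows 2-3 cols 5-6 -> outside (row miss)
Winner: B at z=1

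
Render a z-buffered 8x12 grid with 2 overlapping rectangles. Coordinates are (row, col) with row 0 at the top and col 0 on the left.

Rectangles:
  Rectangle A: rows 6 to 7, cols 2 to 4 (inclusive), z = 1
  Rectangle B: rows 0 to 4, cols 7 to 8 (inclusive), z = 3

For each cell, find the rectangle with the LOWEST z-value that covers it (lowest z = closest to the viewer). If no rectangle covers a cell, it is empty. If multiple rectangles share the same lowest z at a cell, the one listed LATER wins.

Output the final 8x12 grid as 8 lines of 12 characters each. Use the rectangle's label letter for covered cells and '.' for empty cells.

.......BB...
.......BB...
.......BB...
.......BB...
.......BB...
............
..AAA.......
..AAA.......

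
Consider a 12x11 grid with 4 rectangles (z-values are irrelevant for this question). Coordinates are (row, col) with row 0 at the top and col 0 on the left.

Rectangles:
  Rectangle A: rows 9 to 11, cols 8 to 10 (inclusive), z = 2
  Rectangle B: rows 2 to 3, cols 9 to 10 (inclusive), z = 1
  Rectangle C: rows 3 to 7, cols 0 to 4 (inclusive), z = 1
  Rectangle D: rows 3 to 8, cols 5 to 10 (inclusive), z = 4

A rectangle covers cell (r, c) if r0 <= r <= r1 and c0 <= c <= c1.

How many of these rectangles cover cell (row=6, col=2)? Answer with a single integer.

Check cell (6,2):
  A: rows 9-11 cols 8-10 -> outside (row miss)
  B: rows 2-3 cols 9-10 -> outside (row miss)
  C: rows 3-7 cols 0-4 -> covers
  D: rows 3-8 cols 5-10 -> outside (col miss)
Count covering = 1

Answer: 1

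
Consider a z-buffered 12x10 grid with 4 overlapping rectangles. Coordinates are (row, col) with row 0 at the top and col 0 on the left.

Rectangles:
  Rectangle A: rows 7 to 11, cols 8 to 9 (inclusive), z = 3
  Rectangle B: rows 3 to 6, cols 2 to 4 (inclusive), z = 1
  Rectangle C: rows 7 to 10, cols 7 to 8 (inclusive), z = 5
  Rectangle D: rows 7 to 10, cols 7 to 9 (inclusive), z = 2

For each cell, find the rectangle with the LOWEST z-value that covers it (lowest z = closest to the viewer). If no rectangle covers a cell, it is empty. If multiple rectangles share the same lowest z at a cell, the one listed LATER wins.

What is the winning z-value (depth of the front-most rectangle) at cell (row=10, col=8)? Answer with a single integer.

Check cell (10,8):
  A: rows 7-11 cols 8-9 z=3 -> covers; best now A (z=3)
  B: rows 3-6 cols 2-4 -> outside (row miss)
  C: rows 7-10 cols 7-8 z=5 -> covers; best now A (z=3)
  D: rows 7-10 cols 7-9 z=2 -> covers; best now D (z=2)
Winner: D at z=2

Answer: 2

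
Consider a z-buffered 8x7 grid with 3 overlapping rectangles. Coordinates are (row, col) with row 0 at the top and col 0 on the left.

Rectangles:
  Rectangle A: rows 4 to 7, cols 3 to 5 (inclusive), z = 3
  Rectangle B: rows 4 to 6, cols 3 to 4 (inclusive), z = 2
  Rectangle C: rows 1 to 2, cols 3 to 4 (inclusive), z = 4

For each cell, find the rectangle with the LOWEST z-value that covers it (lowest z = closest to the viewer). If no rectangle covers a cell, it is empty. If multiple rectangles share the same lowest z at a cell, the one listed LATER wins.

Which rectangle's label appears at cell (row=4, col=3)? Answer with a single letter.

Check cell (4,3):
  A: rows 4-7 cols 3-5 z=3 -> covers; best now A (z=3)
  B: rows 4-6 cols 3-4 z=2 -> covers; best now B (z=2)
  C: rows 1-2 cols 3-4 -> outside (row miss)
Winner: B at z=2

Answer: B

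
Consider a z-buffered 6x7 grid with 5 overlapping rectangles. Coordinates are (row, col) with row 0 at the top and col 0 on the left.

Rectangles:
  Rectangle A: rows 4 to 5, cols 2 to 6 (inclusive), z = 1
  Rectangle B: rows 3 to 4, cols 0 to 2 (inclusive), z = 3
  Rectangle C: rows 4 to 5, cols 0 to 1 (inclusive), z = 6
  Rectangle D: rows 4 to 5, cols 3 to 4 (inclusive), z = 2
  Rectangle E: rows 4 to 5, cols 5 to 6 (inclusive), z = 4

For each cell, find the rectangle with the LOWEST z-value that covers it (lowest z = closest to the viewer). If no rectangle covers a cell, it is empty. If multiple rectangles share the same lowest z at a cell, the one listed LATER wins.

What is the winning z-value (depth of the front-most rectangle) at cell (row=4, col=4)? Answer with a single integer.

Answer: 1

Derivation:
Check cell (4,4):
  A: rows 4-5 cols 2-6 z=1 -> covers; best now A (z=1)
  B: rows 3-4 cols 0-2 -> outside (col miss)
  C: rows 4-5 cols 0-1 -> outside (col miss)
  D: rows 4-5 cols 3-4 z=2 -> covers; best now A (z=1)
  E: rows 4-5 cols 5-6 -> outside (col miss)
Winner: A at z=1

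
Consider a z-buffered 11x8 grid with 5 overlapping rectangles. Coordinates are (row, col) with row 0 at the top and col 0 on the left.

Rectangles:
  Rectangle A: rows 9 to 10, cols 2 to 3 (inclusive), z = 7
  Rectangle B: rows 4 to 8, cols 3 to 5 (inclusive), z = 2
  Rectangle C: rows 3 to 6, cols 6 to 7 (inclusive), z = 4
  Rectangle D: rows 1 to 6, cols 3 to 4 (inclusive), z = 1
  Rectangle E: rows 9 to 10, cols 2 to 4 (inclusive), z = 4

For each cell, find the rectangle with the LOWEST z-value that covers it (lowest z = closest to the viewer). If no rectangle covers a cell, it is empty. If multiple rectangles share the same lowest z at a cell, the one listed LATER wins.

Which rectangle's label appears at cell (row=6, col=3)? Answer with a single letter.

Answer: D

Derivation:
Check cell (6,3):
  A: rows 9-10 cols 2-3 -> outside (row miss)
  B: rows 4-8 cols 3-5 z=2 -> covers; best now B (z=2)
  C: rows 3-6 cols 6-7 -> outside (col miss)
  D: rows 1-6 cols 3-4 z=1 -> covers; best now D (z=1)
  E: rows 9-10 cols 2-4 -> outside (row miss)
Winner: D at z=1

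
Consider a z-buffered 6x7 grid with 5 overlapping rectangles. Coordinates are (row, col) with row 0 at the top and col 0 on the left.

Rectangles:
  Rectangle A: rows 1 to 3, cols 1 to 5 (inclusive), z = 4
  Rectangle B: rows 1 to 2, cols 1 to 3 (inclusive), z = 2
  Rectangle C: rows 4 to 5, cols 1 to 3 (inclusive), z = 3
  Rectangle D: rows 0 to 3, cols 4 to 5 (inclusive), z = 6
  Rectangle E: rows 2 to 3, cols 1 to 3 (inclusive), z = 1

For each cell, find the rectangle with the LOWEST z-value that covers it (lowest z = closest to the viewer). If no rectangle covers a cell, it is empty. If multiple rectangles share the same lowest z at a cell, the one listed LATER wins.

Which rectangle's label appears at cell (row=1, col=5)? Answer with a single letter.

Answer: A

Derivation:
Check cell (1,5):
  A: rows 1-3 cols 1-5 z=4 -> covers; best now A (z=4)
  B: rows 1-2 cols 1-3 -> outside (col miss)
  C: rows 4-5 cols 1-3 -> outside (row miss)
  D: rows 0-3 cols 4-5 z=6 -> covers; best now A (z=4)
  E: rows 2-3 cols 1-3 -> outside (row miss)
Winner: A at z=4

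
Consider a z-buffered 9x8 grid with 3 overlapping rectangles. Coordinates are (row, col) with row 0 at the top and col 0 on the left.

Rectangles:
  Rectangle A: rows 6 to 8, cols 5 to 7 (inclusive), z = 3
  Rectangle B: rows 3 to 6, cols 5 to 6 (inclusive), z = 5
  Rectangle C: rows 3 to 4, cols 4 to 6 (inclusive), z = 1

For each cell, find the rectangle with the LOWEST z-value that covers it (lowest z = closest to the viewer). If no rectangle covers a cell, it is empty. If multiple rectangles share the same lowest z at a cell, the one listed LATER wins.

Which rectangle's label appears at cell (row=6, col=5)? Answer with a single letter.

Check cell (6,5):
  A: rows 6-8 cols 5-7 z=3 -> covers; best now A (z=3)
  B: rows 3-6 cols 5-6 z=5 -> covers; best now A (z=3)
  C: rows 3-4 cols 4-6 -> outside (row miss)
Winner: A at z=3

Answer: A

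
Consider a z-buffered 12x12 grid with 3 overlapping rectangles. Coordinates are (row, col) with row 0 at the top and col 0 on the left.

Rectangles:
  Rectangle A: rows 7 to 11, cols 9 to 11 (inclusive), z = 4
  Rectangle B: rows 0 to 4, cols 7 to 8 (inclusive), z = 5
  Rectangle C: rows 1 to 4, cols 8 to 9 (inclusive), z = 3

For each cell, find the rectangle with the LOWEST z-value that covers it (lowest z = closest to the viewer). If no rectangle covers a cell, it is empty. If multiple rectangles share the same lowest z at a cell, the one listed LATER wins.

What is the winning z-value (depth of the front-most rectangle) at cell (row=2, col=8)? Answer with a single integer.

Answer: 3

Derivation:
Check cell (2,8):
  A: rows 7-11 cols 9-11 -> outside (row miss)
  B: rows 0-4 cols 7-8 z=5 -> covers; best now B (z=5)
  C: rows 1-4 cols 8-9 z=3 -> covers; best now C (z=3)
Winner: C at z=3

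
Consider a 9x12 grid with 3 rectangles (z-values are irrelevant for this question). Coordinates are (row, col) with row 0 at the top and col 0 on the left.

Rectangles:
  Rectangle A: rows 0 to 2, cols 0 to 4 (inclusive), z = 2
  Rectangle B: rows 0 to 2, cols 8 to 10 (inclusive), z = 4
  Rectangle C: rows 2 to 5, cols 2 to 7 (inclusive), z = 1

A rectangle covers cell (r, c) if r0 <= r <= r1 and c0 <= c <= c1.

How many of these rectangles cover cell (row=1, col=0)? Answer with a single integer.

Answer: 1

Derivation:
Check cell (1,0):
  A: rows 0-2 cols 0-4 -> covers
  B: rows 0-2 cols 8-10 -> outside (col miss)
  C: rows 2-5 cols 2-7 -> outside (row miss)
Count covering = 1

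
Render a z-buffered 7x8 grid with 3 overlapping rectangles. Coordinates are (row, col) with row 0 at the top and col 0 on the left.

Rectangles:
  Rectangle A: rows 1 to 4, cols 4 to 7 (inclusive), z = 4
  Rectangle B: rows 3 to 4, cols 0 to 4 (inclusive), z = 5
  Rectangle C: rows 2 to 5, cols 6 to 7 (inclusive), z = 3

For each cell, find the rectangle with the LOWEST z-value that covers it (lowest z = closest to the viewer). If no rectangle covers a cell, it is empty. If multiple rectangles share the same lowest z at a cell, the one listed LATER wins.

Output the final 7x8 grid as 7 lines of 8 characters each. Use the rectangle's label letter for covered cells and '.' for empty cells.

........
....AAAA
....AACC
BBBBAACC
BBBBAACC
......CC
........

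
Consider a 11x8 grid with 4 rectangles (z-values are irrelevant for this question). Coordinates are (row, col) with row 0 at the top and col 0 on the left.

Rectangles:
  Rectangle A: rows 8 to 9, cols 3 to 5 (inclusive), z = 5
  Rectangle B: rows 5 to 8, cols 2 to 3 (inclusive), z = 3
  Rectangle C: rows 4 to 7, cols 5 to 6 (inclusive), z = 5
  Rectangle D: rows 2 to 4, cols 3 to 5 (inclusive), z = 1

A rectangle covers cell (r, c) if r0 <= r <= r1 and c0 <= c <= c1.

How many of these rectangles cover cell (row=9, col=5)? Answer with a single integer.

Answer: 1

Derivation:
Check cell (9,5):
  A: rows 8-9 cols 3-5 -> covers
  B: rows 5-8 cols 2-3 -> outside (row miss)
  C: rows 4-7 cols 5-6 -> outside (row miss)
  D: rows 2-4 cols 3-5 -> outside (row miss)
Count covering = 1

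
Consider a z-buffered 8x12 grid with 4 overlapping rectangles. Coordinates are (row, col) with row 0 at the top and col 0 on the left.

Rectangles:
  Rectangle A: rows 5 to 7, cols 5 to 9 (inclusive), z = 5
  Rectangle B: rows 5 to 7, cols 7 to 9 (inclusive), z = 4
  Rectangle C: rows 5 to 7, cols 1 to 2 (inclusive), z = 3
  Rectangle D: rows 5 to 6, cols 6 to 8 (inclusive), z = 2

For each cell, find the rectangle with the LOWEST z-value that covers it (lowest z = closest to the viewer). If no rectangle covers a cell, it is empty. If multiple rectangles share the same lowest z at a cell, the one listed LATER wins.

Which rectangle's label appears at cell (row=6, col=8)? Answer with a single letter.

Answer: D

Derivation:
Check cell (6,8):
  A: rows 5-7 cols 5-9 z=5 -> covers; best now A (z=5)
  B: rows 5-7 cols 7-9 z=4 -> covers; best now B (z=4)
  C: rows 5-7 cols 1-2 -> outside (col miss)
  D: rows 5-6 cols 6-8 z=2 -> covers; best now D (z=2)
Winner: D at z=2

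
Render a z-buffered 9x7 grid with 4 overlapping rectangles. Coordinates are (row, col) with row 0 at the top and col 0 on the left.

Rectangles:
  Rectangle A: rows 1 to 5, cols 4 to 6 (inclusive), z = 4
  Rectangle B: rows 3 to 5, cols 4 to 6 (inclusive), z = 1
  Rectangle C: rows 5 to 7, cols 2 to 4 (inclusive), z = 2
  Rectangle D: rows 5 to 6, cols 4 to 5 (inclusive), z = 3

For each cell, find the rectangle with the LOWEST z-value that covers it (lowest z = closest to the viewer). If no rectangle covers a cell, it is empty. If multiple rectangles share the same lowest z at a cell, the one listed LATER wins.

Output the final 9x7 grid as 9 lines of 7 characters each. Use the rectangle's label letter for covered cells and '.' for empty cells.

.......
....AAA
....AAA
....BBB
....BBB
..CCBBB
..CCCD.
..CCC..
.......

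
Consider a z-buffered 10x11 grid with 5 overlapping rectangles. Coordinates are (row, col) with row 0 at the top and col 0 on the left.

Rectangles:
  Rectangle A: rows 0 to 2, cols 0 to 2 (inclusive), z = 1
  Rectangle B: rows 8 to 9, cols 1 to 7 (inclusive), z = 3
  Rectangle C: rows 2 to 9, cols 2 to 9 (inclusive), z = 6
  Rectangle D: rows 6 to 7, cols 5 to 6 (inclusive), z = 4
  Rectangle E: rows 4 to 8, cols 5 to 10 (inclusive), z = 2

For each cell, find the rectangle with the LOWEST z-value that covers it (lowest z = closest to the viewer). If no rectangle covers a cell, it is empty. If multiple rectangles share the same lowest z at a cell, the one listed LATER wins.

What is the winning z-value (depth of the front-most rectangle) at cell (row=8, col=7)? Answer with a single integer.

Answer: 2

Derivation:
Check cell (8,7):
  A: rows 0-2 cols 0-2 -> outside (row miss)
  B: rows 8-9 cols 1-7 z=3 -> covers; best now B (z=3)
  C: rows 2-9 cols 2-9 z=6 -> covers; best now B (z=3)
  D: rows 6-7 cols 5-6 -> outside (row miss)
  E: rows 4-8 cols 5-10 z=2 -> covers; best now E (z=2)
Winner: E at z=2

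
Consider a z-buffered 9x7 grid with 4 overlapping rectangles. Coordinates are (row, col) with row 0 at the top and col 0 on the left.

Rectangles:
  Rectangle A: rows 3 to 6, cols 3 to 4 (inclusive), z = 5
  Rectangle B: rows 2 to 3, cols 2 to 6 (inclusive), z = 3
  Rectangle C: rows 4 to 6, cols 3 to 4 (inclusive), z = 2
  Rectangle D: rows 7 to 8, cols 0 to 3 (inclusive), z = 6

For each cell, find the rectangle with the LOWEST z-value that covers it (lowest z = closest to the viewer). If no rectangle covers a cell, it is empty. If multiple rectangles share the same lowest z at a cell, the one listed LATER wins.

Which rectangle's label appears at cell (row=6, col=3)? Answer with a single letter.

Check cell (6,3):
  A: rows 3-6 cols 3-4 z=5 -> covers; best now A (z=5)
  B: rows 2-3 cols 2-6 -> outside (row miss)
  C: rows 4-6 cols 3-4 z=2 -> covers; best now C (z=2)
  D: rows 7-8 cols 0-3 -> outside (row miss)
Winner: C at z=2

Answer: C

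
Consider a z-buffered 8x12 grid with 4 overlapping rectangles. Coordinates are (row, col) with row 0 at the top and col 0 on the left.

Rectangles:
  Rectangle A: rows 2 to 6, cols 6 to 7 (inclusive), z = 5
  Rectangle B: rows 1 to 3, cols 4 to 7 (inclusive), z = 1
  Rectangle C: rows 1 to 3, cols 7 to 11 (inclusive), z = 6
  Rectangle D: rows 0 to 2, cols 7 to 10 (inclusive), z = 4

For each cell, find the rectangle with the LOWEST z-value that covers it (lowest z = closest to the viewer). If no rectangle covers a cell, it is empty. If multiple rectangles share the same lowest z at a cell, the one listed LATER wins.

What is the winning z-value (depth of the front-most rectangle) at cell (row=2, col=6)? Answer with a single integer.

Check cell (2,6):
  A: rows 2-6 cols 6-7 z=5 -> covers; best now A (z=5)
  B: rows 1-3 cols 4-7 z=1 -> covers; best now B (z=1)
  C: rows 1-3 cols 7-11 -> outside (col miss)
  D: rows 0-2 cols 7-10 -> outside (col miss)
Winner: B at z=1

Answer: 1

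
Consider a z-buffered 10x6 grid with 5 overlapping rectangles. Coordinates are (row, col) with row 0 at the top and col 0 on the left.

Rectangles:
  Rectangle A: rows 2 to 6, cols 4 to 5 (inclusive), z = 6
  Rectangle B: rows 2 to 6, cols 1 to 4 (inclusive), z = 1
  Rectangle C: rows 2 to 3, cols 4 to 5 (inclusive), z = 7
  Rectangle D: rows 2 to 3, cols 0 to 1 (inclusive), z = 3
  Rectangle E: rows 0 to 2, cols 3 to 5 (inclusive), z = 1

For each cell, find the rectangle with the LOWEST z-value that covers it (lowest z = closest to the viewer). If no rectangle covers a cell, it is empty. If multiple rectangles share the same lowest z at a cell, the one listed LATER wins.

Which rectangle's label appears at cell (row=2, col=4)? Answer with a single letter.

Answer: E

Derivation:
Check cell (2,4):
  A: rows 2-6 cols 4-5 z=6 -> covers; best now A (z=6)
  B: rows 2-6 cols 1-4 z=1 -> covers; best now B (z=1)
  C: rows 2-3 cols 4-5 z=7 -> covers; best now B (z=1)
  D: rows 2-3 cols 0-1 -> outside (col miss)
  E: rows 0-2 cols 3-5 z=1 -> covers; best now E (z=1)
Winner: E at z=1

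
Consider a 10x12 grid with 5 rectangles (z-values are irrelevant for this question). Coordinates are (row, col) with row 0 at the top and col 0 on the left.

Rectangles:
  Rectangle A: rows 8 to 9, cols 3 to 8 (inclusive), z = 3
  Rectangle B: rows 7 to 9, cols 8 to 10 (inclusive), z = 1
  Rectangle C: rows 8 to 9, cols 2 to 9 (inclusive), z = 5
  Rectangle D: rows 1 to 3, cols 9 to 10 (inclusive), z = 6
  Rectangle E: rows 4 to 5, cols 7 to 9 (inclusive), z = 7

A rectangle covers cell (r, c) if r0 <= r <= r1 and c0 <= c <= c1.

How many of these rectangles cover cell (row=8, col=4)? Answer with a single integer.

Check cell (8,4):
  A: rows 8-9 cols 3-8 -> covers
  B: rows 7-9 cols 8-10 -> outside (col miss)
  C: rows 8-9 cols 2-9 -> covers
  D: rows 1-3 cols 9-10 -> outside (row miss)
  E: rows 4-5 cols 7-9 -> outside (row miss)
Count covering = 2

Answer: 2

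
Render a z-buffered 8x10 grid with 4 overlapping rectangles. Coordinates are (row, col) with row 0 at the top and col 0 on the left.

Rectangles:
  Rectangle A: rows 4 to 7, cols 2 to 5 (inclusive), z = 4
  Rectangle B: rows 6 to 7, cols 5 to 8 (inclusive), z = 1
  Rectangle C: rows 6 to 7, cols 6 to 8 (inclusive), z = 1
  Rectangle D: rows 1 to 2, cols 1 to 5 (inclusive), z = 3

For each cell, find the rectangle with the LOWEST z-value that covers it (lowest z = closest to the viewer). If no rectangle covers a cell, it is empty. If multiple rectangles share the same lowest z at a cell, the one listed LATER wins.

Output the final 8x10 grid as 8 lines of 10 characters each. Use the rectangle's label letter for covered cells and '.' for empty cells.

..........
.DDDDD....
.DDDDD....
..........
..AAAA....
..AAAA....
..AAABCCC.
..AAABCCC.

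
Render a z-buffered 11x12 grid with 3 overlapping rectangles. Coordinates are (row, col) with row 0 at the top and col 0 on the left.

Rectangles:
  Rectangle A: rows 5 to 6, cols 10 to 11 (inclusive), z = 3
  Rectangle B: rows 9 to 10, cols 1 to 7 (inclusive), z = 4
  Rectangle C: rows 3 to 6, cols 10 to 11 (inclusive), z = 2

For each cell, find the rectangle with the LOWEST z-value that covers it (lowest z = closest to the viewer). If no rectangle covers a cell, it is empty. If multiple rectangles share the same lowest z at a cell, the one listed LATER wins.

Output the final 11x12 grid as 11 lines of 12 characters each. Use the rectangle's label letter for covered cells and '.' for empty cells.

............
............
............
..........CC
..........CC
..........CC
..........CC
............
............
.BBBBBBB....
.BBBBBBB....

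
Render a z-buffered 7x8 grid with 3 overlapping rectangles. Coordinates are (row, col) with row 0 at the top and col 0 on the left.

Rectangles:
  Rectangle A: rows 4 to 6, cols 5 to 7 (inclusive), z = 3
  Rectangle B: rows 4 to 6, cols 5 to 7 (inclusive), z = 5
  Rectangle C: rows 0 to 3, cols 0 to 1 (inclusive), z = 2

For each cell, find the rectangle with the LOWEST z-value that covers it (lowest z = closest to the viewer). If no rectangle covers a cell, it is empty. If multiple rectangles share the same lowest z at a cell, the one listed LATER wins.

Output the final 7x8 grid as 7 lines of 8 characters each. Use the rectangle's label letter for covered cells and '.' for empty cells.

CC......
CC......
CC......
CC......
.....AAA
.....AAA
.....AAA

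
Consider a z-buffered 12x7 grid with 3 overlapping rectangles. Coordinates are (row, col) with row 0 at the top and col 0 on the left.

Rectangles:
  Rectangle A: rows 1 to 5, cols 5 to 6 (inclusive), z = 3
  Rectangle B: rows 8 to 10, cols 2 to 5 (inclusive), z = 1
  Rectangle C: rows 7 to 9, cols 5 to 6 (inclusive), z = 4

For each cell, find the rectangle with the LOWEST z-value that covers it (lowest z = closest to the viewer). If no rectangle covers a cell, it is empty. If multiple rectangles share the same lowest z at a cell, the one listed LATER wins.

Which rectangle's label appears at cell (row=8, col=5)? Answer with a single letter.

Check cell (8,5):
  A: rows 1-5 cols 5-6 -> outside (row miss)
  B: rows 8-10 cols 2-5 z=1 -> covers; best now B (z=1)
  C: rows 7-9 cols 5-6 z=4 -> covers; best now B (z=1)
Winner: B at z=1

Answer: B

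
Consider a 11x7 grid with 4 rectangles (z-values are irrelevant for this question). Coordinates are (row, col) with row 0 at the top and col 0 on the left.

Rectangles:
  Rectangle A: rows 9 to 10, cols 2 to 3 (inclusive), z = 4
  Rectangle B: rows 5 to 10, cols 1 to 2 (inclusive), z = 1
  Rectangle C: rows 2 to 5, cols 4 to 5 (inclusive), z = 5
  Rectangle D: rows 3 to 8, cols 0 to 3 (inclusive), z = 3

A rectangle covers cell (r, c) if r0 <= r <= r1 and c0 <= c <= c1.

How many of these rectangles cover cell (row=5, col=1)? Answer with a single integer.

Answer: 2

Derivation:
Check cell (5,1):
  A: rows 9-10 cols 2-3 -> outside (row miss)
  B: rows 5-10 cols 1-2 -> covers
  C: rows 2-5 cols 4-5 -> outside (col miss)
  D: rows 3-8 cols 0-3 -> covers
Count covering = 2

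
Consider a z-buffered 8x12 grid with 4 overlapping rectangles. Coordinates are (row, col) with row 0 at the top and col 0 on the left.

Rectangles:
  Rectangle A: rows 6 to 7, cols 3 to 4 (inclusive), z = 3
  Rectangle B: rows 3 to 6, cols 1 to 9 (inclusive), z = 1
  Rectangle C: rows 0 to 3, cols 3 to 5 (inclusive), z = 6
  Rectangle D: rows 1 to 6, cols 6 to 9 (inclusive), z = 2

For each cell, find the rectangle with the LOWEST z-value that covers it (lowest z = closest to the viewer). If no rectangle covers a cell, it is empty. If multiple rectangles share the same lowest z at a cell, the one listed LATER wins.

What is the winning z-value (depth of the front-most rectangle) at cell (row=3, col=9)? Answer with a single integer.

Check cell (3,9):
  A: rows 6-7 cols 3-4 -> outside (row miss)
  B: rows 3-6 cols 1-9 z=1 -> covers; best now B (z=1)
  C: rows 0-3 cols 3-5 -> outside (col miss)
  D: rows 1-6 cols 6-9 z=2 -> covers; best now B (z=1)
Winner: B at z=1

Answer: 1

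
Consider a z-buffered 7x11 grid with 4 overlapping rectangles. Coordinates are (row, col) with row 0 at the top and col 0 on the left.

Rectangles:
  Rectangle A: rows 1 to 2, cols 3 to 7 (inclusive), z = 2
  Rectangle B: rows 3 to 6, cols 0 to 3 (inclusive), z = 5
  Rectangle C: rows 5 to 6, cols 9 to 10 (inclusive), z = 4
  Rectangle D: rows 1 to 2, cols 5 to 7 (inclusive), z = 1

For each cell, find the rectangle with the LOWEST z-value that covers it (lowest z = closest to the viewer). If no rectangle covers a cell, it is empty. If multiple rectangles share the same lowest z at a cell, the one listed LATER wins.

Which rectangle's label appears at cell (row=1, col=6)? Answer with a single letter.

Answer: D

Derivation:
Check cell (1,6):
  A: rows 1-2 cols 3-7 z=2 -> covers; best now A (z=2)
  B: rows 3-6 cols 0-3 -> outside (row miss)
  C: rows 5-6 cols 9-10 -> outside (row miss)
  D: rows 1-2 cols 5-7 z=1 -> covers; best now D (z=1)
Winner: D at z=1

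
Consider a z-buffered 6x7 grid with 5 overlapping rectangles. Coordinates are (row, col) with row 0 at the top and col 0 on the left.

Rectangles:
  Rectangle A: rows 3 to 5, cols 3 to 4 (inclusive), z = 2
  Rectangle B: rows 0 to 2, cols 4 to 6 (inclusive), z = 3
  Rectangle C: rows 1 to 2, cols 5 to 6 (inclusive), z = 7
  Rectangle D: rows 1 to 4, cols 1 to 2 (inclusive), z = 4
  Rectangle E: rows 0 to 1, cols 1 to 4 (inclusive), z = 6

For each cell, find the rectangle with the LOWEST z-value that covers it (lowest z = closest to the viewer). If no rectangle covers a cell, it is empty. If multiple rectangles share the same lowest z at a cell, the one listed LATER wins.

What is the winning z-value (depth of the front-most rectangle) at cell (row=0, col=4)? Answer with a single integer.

Answer: 3

Derivation:
Check cell (0,4):
  A: rows 3-5 cols 3-4 -> outside (row miss)
  B: rows 0-2 cols 4-6 z=3 -> covers; best now B (z=3)
  C: rows 1-2 cols 5-6 -> outside (row miss)
  D: rows 1-4 cols 1-2 -> outside (row miss)
  E: rows 0-1 cols 1-4 z=6 -> covers; best now B (z=3)
Winner: B at z=3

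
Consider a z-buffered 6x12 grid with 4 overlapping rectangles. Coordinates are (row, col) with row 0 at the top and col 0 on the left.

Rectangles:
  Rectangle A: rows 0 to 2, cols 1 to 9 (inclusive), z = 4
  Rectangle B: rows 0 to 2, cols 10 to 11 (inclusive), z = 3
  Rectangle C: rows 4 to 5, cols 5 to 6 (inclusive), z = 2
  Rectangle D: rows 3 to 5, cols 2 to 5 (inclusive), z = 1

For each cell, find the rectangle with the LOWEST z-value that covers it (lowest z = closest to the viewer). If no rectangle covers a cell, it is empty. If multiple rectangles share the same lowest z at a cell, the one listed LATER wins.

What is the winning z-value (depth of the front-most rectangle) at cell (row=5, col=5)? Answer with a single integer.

Check cell (5,5):
  A: rows 0-2 cols 1-9 -> outside (row miss)
  B: rows 0-2 cols 10-11 -> outside (row miss)
  C: rows 4-5 cols 5-6 z=2 -> covers; best now C (z=2)
  D: rows 3-5 cols 2-5 z=1 -> covers; best now D (z=1)
Winner: D at z=1

Answer: 1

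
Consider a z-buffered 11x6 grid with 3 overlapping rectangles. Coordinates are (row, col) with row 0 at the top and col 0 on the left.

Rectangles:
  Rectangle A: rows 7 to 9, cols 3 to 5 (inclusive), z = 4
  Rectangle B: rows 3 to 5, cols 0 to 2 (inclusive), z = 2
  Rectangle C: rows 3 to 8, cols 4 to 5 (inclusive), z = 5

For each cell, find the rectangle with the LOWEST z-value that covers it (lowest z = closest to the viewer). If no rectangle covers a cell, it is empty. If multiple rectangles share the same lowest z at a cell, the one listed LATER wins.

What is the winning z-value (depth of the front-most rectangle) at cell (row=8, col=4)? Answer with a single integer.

Check cell (8,4):
  A: rows 7-9 cols 3-5 z=4 -> covers; best now A (z=4)
  B: rows 3-5 cols 0-2 -> outside (row miss)
  C: rows 3-8 cols 4-5 z=5 -> covers; best now A (z=4)
Winner: A at z=4

Answer: 4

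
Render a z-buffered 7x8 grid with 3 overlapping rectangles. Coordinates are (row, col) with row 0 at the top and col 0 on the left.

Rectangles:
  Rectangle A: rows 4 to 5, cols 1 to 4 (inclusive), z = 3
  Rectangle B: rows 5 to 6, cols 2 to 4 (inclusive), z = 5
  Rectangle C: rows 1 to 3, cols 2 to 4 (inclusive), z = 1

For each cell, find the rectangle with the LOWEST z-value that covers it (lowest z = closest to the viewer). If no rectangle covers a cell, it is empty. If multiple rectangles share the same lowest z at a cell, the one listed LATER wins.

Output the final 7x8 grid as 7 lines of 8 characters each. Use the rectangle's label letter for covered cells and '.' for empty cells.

........
..CCC...
..CCC...
..CCC...
.AAAA...
.AAAA...
..BBB...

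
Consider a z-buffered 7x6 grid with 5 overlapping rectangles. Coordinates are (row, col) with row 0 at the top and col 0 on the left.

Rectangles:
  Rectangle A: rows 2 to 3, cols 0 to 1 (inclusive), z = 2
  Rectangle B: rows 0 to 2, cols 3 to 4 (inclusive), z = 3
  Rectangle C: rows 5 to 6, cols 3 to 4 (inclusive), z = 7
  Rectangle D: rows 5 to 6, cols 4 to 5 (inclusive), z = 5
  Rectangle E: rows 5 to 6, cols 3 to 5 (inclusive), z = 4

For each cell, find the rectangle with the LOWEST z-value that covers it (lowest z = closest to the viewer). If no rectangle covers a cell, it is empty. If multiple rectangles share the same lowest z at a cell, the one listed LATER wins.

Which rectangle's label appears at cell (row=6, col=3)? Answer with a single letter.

Answer: E

Derivation:
Check cell (6,3):
  A: rows 2-3 cols 0-1 -> outside (row miss)
  B: rows 0-2 cols 3-4 -> outside (row miss)
  C: rows 5-6 cols 3-4 z=7 -> covers; best now C (z=7)
  D: rows 5-6 cols 4-5 -> outside (col miss)
  E: rows 5-6 cols 3-5 z=4 -> covers; best now E (z=4)
Winner: E at z=4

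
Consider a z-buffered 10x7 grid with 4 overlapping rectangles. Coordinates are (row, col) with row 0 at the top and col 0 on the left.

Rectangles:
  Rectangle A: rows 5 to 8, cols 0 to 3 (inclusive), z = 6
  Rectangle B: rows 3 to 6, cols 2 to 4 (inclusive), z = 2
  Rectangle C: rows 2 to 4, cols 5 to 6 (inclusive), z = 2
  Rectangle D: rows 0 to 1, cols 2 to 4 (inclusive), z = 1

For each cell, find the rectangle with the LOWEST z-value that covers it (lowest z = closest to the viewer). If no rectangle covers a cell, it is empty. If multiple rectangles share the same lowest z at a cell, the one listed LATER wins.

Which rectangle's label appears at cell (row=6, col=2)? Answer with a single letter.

Check cell (6,2):
  A: rows 5-8 cols 0-3 z=6 -> covers; best now A (z=6)
  B: rows 3-6 cols 2-4 z=2 -> covers; best now B (z=2)
  C: rows 2-4 cols 5-6 -> outside (row miss)
  D: rows 0-1 cols 2-4 -> outside (row miss)
Winner: B at z=2

Answer: B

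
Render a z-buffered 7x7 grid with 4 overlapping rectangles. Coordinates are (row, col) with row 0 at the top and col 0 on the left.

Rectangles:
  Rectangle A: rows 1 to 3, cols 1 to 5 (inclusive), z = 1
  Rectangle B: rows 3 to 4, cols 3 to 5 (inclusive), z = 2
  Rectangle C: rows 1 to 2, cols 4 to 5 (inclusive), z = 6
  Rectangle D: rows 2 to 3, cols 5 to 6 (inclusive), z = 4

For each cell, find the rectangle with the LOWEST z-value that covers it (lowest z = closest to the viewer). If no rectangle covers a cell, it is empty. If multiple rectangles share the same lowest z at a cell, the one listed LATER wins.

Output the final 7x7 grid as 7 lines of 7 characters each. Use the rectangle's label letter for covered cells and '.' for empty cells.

.......
.AAAAA.
.AAAAAD
.AAAAAD
...BBB.
.......
.......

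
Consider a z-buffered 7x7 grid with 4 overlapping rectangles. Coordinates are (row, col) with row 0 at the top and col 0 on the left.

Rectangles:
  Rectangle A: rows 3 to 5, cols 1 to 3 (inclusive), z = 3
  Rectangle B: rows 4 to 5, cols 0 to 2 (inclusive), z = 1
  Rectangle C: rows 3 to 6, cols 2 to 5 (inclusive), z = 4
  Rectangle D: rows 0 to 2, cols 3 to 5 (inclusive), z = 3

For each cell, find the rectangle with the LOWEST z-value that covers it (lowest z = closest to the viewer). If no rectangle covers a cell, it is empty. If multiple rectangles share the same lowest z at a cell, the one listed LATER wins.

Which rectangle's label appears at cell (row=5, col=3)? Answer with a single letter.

Answer: A

Derivation:
Check cell (5,3):
  A: rows 3-5 cols 1-3 z=3 -> covers; best now A (z=3)
  B: rows 4-5 cols 0-2 -> outside (col miss)
  C: rows 3-6 cols 2-5 z=4 -> covers; best now A (z=3)
  D: rows 0-2 cols 3-5 -> outside (row miss)
Winner: A at z=3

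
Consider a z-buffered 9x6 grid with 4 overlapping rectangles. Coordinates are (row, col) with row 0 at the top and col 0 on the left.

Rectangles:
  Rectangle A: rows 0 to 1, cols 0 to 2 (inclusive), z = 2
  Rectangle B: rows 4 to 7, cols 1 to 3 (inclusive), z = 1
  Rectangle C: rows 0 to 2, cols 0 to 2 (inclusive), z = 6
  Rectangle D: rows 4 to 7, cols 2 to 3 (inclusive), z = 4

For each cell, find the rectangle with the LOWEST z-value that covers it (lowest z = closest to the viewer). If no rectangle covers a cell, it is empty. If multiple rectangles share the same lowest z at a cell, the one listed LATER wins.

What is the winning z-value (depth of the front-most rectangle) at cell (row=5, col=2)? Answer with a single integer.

Answer: 1

Derivation:
Check cell (5,2):
  A: rows 0-1 cols 0-2 -> outside (row miss)
  B: rows 4-7 cols 1-3 z=1 -> covers; best now B (z=1)
  C: rows 0-2 cols 0-2 -> outside (row miss)
  D: rows 4-7 cols 2-3 z=4 -> covers; best now B (z=1)
Winner: B at z=1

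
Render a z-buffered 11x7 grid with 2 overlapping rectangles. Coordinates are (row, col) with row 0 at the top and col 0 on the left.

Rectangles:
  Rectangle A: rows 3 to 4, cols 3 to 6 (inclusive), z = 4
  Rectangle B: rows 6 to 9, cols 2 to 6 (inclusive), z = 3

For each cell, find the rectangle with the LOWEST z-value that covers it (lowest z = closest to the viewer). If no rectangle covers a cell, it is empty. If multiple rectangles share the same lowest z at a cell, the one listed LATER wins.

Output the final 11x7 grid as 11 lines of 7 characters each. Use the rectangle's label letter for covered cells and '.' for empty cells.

.......
.......
.......
...AAAA
...AAAA
.......
..BBBBB
..BBBBB
..BBBBB
..BBBBB
.......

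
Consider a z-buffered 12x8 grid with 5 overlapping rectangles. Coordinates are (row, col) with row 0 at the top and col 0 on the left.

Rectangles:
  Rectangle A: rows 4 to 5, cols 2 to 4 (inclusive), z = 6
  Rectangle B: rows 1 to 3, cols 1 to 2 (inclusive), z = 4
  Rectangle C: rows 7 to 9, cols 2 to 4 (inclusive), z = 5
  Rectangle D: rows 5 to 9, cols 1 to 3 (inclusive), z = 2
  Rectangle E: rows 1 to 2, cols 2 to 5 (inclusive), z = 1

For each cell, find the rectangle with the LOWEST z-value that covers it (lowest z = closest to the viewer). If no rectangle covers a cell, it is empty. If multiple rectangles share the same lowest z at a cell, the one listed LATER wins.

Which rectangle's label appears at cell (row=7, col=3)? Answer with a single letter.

Check cell (7,3):
  A: rows 4-5 cols 2-4 -> outside (row miss)
  B: rows 1-3 cols 1-2 -> outside (row miss)
  C: rows 7-9 cols 2-4 z=5 -> covers; best now C (z=5)
  D: rows 5-9 cols 1-3 z=2 -> covers; best now D (z=2)
  E: rows 1-2 cols 2-5 -> outside (row miss)
Winner: D at z=2

Answer: D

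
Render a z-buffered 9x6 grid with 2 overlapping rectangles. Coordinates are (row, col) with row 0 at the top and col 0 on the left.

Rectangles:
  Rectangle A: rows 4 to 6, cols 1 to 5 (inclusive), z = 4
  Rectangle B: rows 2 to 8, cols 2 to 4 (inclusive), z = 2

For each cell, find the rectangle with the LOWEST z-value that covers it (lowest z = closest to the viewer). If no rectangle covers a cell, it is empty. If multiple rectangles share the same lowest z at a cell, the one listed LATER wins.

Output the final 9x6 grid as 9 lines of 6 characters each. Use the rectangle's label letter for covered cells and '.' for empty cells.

......
......
..BBB.
..BBB.
.ABBBA
.ABBBA
.ABBBA
..BBB.
..BBB.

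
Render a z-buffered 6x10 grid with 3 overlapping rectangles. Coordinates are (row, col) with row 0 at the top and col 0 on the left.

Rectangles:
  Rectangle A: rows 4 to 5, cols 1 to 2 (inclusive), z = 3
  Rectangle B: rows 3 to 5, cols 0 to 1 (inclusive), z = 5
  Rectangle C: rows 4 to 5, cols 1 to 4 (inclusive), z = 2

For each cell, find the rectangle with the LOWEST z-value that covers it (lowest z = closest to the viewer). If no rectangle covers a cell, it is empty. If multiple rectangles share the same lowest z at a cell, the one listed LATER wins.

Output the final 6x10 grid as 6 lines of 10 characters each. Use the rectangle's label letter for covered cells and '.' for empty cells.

..........
..........
..........
BB........
BCCCC.....
BCCCC.....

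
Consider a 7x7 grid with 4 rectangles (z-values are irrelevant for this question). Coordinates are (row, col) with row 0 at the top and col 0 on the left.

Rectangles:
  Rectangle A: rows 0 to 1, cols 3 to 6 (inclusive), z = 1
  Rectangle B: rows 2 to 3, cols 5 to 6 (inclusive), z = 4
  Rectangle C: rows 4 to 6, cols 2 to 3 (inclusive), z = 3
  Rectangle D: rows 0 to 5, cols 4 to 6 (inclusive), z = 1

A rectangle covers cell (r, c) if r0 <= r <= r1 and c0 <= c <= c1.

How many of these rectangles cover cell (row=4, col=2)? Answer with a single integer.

Check cell (4,2):
  A: rows 0-1 cols 3-6 -> outside (row miss)
  B: rows 2-3 cols 5-6 -> outside (row miss)
  C: rows 4-6 cols 2-3 -> covers
  D: rows 0-5 cols 4-6 -> outside (col miss)
Count covering = 1

Answer: 1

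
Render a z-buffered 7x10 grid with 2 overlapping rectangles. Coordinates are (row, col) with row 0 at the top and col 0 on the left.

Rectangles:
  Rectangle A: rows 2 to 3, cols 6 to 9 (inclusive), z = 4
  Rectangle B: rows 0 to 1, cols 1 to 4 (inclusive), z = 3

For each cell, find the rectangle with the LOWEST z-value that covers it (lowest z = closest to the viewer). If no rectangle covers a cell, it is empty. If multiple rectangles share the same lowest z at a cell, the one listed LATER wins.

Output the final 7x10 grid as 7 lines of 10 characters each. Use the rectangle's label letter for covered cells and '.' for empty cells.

.BBBB.....
.BBBB.....
......AAAA
......AAAA
..........
..........
..........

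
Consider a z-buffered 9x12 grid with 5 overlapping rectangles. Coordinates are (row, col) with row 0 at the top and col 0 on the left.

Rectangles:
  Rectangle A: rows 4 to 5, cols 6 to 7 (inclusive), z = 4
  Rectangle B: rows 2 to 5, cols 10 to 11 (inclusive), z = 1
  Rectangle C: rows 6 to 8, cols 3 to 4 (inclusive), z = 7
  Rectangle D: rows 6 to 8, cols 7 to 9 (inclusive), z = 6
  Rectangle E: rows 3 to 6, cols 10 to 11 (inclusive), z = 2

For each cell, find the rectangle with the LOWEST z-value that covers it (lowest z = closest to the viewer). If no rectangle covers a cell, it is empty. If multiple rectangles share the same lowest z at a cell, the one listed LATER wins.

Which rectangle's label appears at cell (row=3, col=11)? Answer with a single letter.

Check cell (3,11):
  A: rows 4-5 cols 6-7 -> outside (row miss)
  B: rows 2-5 cols 10-11 z=1 -> covers; best now B (z=1)
  C: rows 6-8 cols 3-4 -> outside (row miss)
  D: rows 6-8 cols 7-9 -> outside (row miss)
  E: rows 3-6 cols 10-11 z=2 -> covers; best now B (z=1)
Winner: B at z=1

Answer: B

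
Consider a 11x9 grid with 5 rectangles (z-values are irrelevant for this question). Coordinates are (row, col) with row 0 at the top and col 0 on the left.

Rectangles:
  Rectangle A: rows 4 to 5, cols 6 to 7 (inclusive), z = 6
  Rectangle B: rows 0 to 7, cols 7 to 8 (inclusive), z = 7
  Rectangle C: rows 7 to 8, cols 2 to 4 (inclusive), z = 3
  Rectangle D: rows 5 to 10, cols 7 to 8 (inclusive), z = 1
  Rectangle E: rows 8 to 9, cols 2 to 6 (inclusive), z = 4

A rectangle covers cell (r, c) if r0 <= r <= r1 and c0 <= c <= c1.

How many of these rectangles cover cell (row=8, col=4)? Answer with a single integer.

Answer: 2

Derivation:
Check cell (8,4):
  A: rows 4-5 cols 6-7 -> outside (row miss)
  B: rows 0-7 cols 7-8 -> outside (row miss)
  C: rows 7-8 cols 2-4 -> covers
  D: rows 5-10 cols 7-8 -> outside (col miss)
  E: rows 8-9 cols 2-6 -> covers
Count covering = 2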